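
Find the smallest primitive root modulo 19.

2

φ(19) = 19 − 1 = 18 = 2 · 3^2.
g is a primitive root iff g^(18/q) ≢ 1 (mod 19) for each prime q ∈ {2, 3}.
g = 2: 2^9 ≡ 18; 2^6 ≡ 7 — none is 1, so 2 is a primitive root.
So 2 is the smallest generator of (Z/19Z)^×.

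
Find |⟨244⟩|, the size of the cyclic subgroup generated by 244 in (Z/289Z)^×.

272

Since 244 ∈ (Z/289Z)^×, its order divides φ(289) = φ(17^2) = 17·(17−1) = 272 = 2^4 · 17.
Divisors of 272: 1, 2, 4, 8, 16, 17, 34, 68, 136, 272.
Compute 244^d (mod 289) for the divisors d until we hit 1:
244^1 ≡ 244
244^2 ≡ 2
244^4 ≡ 4
244^8 ≡ 16
244^16 ≡ 256
244^17 ≡ 40
244^34 ≡ 155
244^68 ≡ 38
244^136 ≡ 288
244^272 ≡ 1
So ord_289(244) = 272.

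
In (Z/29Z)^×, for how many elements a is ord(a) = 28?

12

φ(29) = 29 − 1 = 28 = 2^2 · 7.
Since (Z/29Z)^× is cyclic of order 28, the number of elements of order d is φ(d) when d | 28 and 0 otherwise.
28 = 2^2 · 7 divides 28, and φ(28) = 12.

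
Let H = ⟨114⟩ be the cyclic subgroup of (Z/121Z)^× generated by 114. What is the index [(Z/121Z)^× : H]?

2

The order of 114 must divide φ(121) = φ(11^2) = 11·(11−1) = 110 = 2 · 5 · 11.
Divisors of 110: 1, 2, 5, 10, 11, 22, 55, 110.
Compute 114^d (mod 121) for the divisors d until we hit 1:
114^1 ≡ 114 (mod 121)
114^2 ≡ 49 (mod 121)
114^5 ≡ 12 (mod 121)
114^10 ≡ 23 (mod 121)
114^11 ≡ 81 (mod 121)
114^22 ≡ 27 (mod 121)
114^55 ≡ 1 (mod 121) ✓
So ord_121(114) = 55, hence |⟨114⟩| = 55.
[(Z/121Z)^× : ⟨114⟩] = 110/55 = 2.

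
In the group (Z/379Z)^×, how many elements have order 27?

18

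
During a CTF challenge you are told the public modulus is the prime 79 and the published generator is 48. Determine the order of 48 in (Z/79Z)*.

The order of 48 must divide φ(79) = 79 − 1 = 78 = 2 · 3 · 13.
Divisors of 78: 1, 2, 3, 6, 13, 26, 39, 78.
Check 48^d mod 79 for each divisor in increasing order:
48^1 ≡ 48
48^2 ≡ 13
48^3 ≡ 71
48^6 ≡ 64
48^13 ≡ 56
48^26 ≡ 55
48^39 ≡ 78
48^78 ≡ 1
So ord_79(48) = 78.

78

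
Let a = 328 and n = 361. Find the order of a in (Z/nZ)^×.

The order of 328 must divide φ(361) = φ(19^2) = 19·(19−1) = 342 = 2 · 3^2 · 19.
Divisors of 342: 1, 2, 3, 6, 9, 18, 19, 38, 57, 114, 171, 342.
Evaluate successive powers at the divisors of 342:
328^1 ≡ 328 (mod 361)
328^2 ≡ 6 (mod 361)
328^3 ≡ 163 (mod 361)
328^6 ≡ 216 (mod 361)
328^9 ≡ 191 (mod 361)
328^18 ≡ 20 (mod 361)
328^19 ≡ 62 (mod 361)
328^38 ≡ 234 (mod 361)
328^57 ≡ 68 (mod 361)
328^114 ≡ 292 (mod 361)
328^171 ≡ 1 (mod 361) ✓
The smallest such exponent is 171, so the order of 328 is 171.

171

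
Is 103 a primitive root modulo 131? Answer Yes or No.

Yes

φ(131) = 131 − 1 = 130 = 2 · 5 · 13.
Test 103^(130/q) mod 131 for each prime factor q of 130:
103^65 ≡ 130 (mod 131)  [q = 2: ≢ 1 ✓]
103^26 ≡ 61 (mod 131)  [q = 5: ≢ 1 ✓]
103^10 ≡ 99 (mod 131)  [q = 13: ≢ 1 ✓]
All checks pass, so 103 has order 130 and is a primitive root modulo 131.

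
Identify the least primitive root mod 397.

φ(397) = 397 − 1 = 396 = 2^2 · 3^2 · 11.
g is a primitive root iff g^(396/q) ≢ 1 (mod 397) for each prime q ∈ {2, 3, 11}.
g = 2: 2^198 ≡ 396; 2^132 ≡ 1 — hits 1, so not a primitive root.
g = 3: 3^198 ≡ 1 — hits 1, so not a primitive root.
g = 4: 4^198 ≡ 1 — hits 1, so not a primitive root.
g = 5: 5^198 ≡ 396; 5^132 ≡ 362; 5^36 ≡ 290 — none is 1, so 5 is a primitive root.
So 5 is the smallest generator of (Z/397Z)^×.

5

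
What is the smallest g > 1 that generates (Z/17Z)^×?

3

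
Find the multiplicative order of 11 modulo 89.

22

By Lagrange's theorem, ord_89(11) divides φ(89) = 89 − 1 = 88 = 2^3 · 11.
Divisors of 88: 1, 2, 4, 8, 11, 22, 44, 88.
Test each divisor d:
11^1 ≡ 11 (mod 89)
11^2 ≡ 32 (mod 89)
11^4 ≡ 45 (mod 89)
11^8 ≡ 67 (mod 89)
11^11 ≡ 88 (mod 89)
11^22 ≡ 1 (mod 89) ✓
The smallest such exponent is 22, so the order of 11 is 22.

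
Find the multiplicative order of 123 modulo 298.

37

The order of 123 must divide φ(298) = φ(2)·φ(149) = 1·148 = 148 = 2^2 · 37.
Divisors of 148: 1, 2, 4, 37, 74, 148.
Evaluate successive powers at the divisors of 148:
123^1 ≡ 123 (mod 298)
123^2 ≡ 229 (mod 298)
123^4 ≡ 291 (mod 298)
123^37 ≡ 1 (mod 298) ✓
So ord_298(123) = 37.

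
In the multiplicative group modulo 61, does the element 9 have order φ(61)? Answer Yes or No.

φ(61) = 61 − 1 = 60 = 2^2 · 3 · 5.
An element g generates (Z/61Z)^× iff g^(60/q) ≢ 1 (mod 61) for each prime q ∈ {2, 3, 5}.
9^30 ≡ 1 (mod 61)  [q = 2: ≡ 1 ✗]
9^20 ≡ 1 (mod 61)  [q = 3: ≡ 1 ✗]
9^12 ≡ 20 (mod 61)  [q = 5: ≢ 1 ✓]
Since 9^30 ≡ 1, the order of 9 divides 30 < 60, so 9 is not a primitive root.

No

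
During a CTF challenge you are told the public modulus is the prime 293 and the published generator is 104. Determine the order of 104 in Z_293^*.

Since 104 ∈ (Z/293Z)^×, its order divides φ(293) = 293 − 1 = 292 = 2^2 · 73.
Divisors of 292: 1, 2, 4, 73, 146, 292.
Check 104^d mod 293 for each divisor in increasing order:
104^1 ≡ 104
104^2 ≡ 268
104^4 ≡ 39
104^73 ≡ 292
104^146 ≡ 1
Hence ord(104) = 146.

146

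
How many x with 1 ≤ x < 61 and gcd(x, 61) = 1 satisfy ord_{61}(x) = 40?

φ(61) = 61 − 1 = 60 = 2^2 · 3 · 5.
(Z/61Z)^× is cyclic (|G| = 60); a cyclic group of order m has exactly φ(d) elements of each order d | m, and none otherwise.
Here 60 is not a multiple of 40, so there are no elements of order 40.

0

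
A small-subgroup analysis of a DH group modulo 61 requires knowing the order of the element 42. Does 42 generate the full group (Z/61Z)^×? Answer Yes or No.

No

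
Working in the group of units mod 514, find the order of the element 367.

The order of 367 must divide φ(514) = φ(2)·φ(257) = 1·256 = 256 = 2^8.
Divisors of 256: 1, 2, 4, 8, 16, 32, 64, 128, 256.
Evaluate successive powers at the divisors of 256:
367^1 ≡ 367 (mod 514)
367^2 ≡ 21 (mod 514)
367^4 ≡ 441 (mod 514)
367^8 ≡ 189 (mod 514)
367^16 ≡ 255 (mod 514)
367^32 ≡ 261 (mod 514)
367^64 ≡ 273 (mod 514)
367^128 ≡ 513 (mod 514)
367^256 ≡ 1 (mod 514) ✓
Therefore the multiplicative order of 367 modulo 514 is 256.

256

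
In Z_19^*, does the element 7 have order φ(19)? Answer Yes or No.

φ(19) = 19 − 1 = 18 = 2 · 3^2.
It suffices to check that the order of 7 is not a proper divisor of 18: compute 7^(18/q) for q ∈ {2, 3}.
7^9 ≡ 1 (mod 19)  [q = 2: ≡ 1 ✗]
7^6 ≡ 1 (mod 19)  [q = 3: ≡ 1 ✗]
7^9 ≡ 1 shows ord(7) | 9, strictly less than φ(19); not a primitive root.

No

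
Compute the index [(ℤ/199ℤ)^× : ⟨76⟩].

3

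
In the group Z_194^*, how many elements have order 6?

2

φ(194) = φ(2)·φ(97) = 1·96 = 96 = 2^5 · 3.
(Z/194Z)^× is cyclic (|G| = 96); a cyclic group of order m has exactly φ(d) elements of each order d | m, and none otherwise.
6 = 2 · 3 divides 96, and φ(6) = 2.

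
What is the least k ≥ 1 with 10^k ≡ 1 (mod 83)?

41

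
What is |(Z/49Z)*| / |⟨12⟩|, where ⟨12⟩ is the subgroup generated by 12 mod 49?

1

Since 12 ∈ (Z/49Z)^×, its order divides φ(49) = φ(7^2) = 7·(7−1) = 42 = 2 · 3 · 7.
Divisors of 42: 1, 2, 3, 6, 7, 14, 21, 42.
Test each divisor d:
12^1 ≡ 12
12^2 ≡ 46
12^3 ≡ 13
12^6 ≡ 22
12^7 ≡ 19
12^14 ≡ 18
12^21 ≡ 48
12^42 ≡ 1
The order of 12 is 42, so the subgroup it generates has 42 elements.
The index is φ(49) / ord(12) = 42 / 42 = 1.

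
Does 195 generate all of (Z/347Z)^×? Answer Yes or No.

Yes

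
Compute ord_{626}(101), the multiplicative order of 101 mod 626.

The order of 101 must divide φ(626) = φ(2)·φ(313) = 1·312 = 312 = 2^3 · 3 · 13.
Divisors of 312: 1, 2, 3, 4, 6, 8, 12, 13, 24, 26, 39, 52, 78, 104, 156, 312.
Compute 101^d (mod 626) for the divisors d until we hit 1:
101^1 ≡ 101 (mod 626)
101^2 ≡ 185 (mod 626)
101^3 ≡ 531 (mod 626)
101^4 ≡ 421 (mod 626)
101^6 ≡ 261 (mod 626)
101^8 ≡ 83 (mod 626)
101^12 ≡ 513 (mod 626)
101^13 ≡ 481 (mod 626)
101^24 ≡ 249 (mod 626)
101^26 ≡ 367 (mod 626)
101^39 ≡ 621 (mod 626)
101^52 ≡ 99 (mod 626)
101^78 ≡ 25 (mod 626)
101^104 ≡ 411 (mod 626)
101^156 ≡ 625 (mod 626)
101^312 ≡ 1 (mod 626) ✓
The smallest such exponent is 312, so the order of 101 is 312.

312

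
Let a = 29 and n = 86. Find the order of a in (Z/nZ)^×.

Since 29 ∈ (Z/86Z)^×, its order divides φ(86) = φ(2)·φ(43) = 1·42 = 42 = 2 · 3 · 7.
Divisors of 42: 1, 2, 3, 6, 7, 14, 21, 42.
Compute 29^d (mod 86) for the divisors d until we hit 1:
29^1 ≡ 29
29^2 ≡ 67
29^3 ≡ 51
29^6 ≡ 21
29^7 ≡ 7
29^14 ≡ 49
29^21 ≡ 85
29^42 ≡ 1
Hence ord(29) = 42.

42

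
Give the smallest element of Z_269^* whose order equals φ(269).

φ(269) = 269 − 1 = 268 = 2^2 · 67.
Test candidates g = 2, 3, … against the prime factors q ∈ {2, 67} of φ(269): g is a generator iff g^(268/q) ≢ 1 for every such q.
g = 2: 2^134 ≡ 268; 2^4 ≡ 16 — none is 1, so 2 is a primitive root.
So 2 is the smallest generator of (Z/269Z)^×.

2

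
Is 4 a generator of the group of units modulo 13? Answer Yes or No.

φ(13) = 13 − 1 = 12 = 2^2 · 3.
4 is a primitive root mod 13 iff 4^(φ(13)/q) ≢ 1 for every prime q | φ(13), i.e. q ∈ {2, 3}.
4^6 ≡ 1 (mod 13)  [q = 2: ≡ 1 ✗]
4^4 ≡ 9 (mod 13)  [q = 3: ≢ 1 ✓]
4^6 ≡ 1 shows ord(4) | 6, strictly less than φ(13); not a primitive root.

No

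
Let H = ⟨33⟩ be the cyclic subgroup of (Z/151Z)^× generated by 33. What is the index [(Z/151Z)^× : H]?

25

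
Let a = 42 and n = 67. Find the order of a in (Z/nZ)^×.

22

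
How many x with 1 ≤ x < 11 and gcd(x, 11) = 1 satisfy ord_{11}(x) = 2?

1

φ(11) = 11 − 1 = 10 = 2 · 5.
Since (Z/11Z)^× is cyclic of order 10, the number of elements of order d is φ(d) when d | 10 and 0 otherwise.
2 | 10, and φ(2) = 2 − 1 = 1.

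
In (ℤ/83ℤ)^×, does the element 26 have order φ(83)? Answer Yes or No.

φ(83) = 83 − 1 = 82 = 2 · 41.
It suffices to check that the order of 26 is not a proper divisor of 82: compute 26^(82/q) for q ∈ {2, 41}.
26^41 ≡ 1 (mod 83)  [q = 2: ≡ 1 ✗]
26^2 ≡ 12 (mod 83)  [q = 41: ≢ 1 ✓]
Since 26^41 ≡ 1, the order of 26 divides 41 < 82, so 26 is not a primitive root.

No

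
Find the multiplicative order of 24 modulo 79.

6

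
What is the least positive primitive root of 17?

3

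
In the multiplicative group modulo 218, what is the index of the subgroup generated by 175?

12

ord(175) | φ(218) = φ(2)·φ(109) = 1·108 = 108 = 2^2 · 3^3.
Divisors of 108: 1, 2, 3, 4, 6, 9, 12, 18, 27, 36, 54, 108.
Evaluate successive powers at the divisors of 108:
175^1 ≡ 175 (mod 218)
175^2 ≡ 105 (mod 218)
175^3 ≡ 63 (mod 218)
175^4 ≡ 125 (mod 218)
175^6 ≡ 45 (mod 218)
175^9 ≡ 1 (mod 218) ✓
So ord_218(175) = 9, hence |⟨175⟩| = 9.
Index = |(Z/218Z)^×| / |⟨175⟩| = 108 / 9 = 12.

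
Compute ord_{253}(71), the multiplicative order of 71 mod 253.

The order of 71 must divide φ(253) = φ(11·23) = (11−1)·(23−1) = 10·22 = 220 = 2^2 · 5 · 11.
Divisors of 220: 1, 2, 4, 5, 10, 11, 20, 22, 44, 55, 110, 220.
Check 71^d mod 253 for each divisor in increasing order:
71^1 ≡ 71 (mod 253)
71^2 ≡ 234 (mod 253)
71^4 ≡ 108 (mod 253)
71^5 ≡ 78 (mod 253)
71^10 ≡ 12 (mod 253)
71^11 ≡ 93 (mod 253)
71^20 ≡ 144 (mod 253)
71^22 ≡ 47 (mod 253)
71^44 ≡ 185 (mod 253)
71^55 ≡ 1 (mod 253) ✓
Therefore the multiplicative order of 71 modulo 253 is 55.

55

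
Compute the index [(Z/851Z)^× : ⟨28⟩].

4

By Lagrange's theorem, ord_851(28) divides φ(851) = φ(23·37) = (23−1)·(37−1) = 22·36 = 792 = 2^3 · 3^2 · 11.
Divisors of 792: 1, 2, 3, 4, 6, 8, 9, 11, 12, 18, 22, 24, 33, 36, 44, 66, 72, 88, 99, 132, 198, 264, 396, 792.
Evaluate successive powers at the divisors of 792:
28^1 ≡ 28
28^2 ≡ 784
28^3 ≡ 677
28^4 ≡ 234
28^6 ≡ 491
28^8 ≡ 292
28^9 ≡ 517
28^11 ≡ 252
28^12 ≡ 248
28^18 ≡ 75
28^22 ≡ 530
28^24 ≡ 232
28^33 ≡ 804
28^36 ≡ 519
28^44 ≡ 70
28^66 ≡ 507
28^72 ≡ 445
28^88 ≡ 645
28^99 ≡ 850
28^132 ≡ 47
28^198 ≡ 1
The order of 28 is 198, so the subgroup it generates has 198 elements.
[(Z/851Z)^× : ⟨28⟩] = 792/198 = 4.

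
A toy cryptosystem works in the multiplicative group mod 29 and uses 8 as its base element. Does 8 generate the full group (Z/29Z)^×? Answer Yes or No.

Yes

φ(29) = 29 − 1 = 28 = 2^2 · 7.
8 is a primitive root mod 29 iff 8^(φ(29)/q) ≢ 1 for every prime q | φ(29), i.e. q ∈ {2, 7}.
8^14 ≡ 28 (mod 29)  [q = 2: ≢ 1 ✓]
8^4 ≡ 7 (mod 29)  [q = 7: ≢ 1 ✓]
Every test exponent gives a nontrivial residue, hence 8 generates the full group.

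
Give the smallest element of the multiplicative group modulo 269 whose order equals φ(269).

2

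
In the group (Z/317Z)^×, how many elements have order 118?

0

φ(317) = 317 − 1 = 316 = 2^2 · 79.
In a cyclic group of order 316, there are φ(d) elements of order d for each divisor d of 316, and zero for non-divisors.
118 does not divide 316, so no element of (Z/317Z)^× has order 118.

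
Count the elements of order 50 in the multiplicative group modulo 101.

φ(101) = 101 − 1 = 100 = 2^2 · 5^2.
Since (Z/101Z)^× is cyclic of order 100, the number of elements of order d is φ(d) when d | 100 and 0 otherwise.
50 = 2 · 5^2 divides 100, and φ(50) = 20.

20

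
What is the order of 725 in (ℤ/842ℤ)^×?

420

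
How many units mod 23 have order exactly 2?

φ(23) = 23 − 1 = 22 = 2 · 11.
Since (Z/23Z)^× is cyclic of order 22, the number of elements of order d is φ(d) when d | 22 and 0 otherwise.
2 | 22, and φ(2) = 2 − 1 = 1.

1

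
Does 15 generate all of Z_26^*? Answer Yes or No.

φ(26) = φ(2)·φ(13) = 1·12 = 12 = 2^2 · 3.
An element g generates (Z/26Z)^× iff g^(12/q) ≢ 1 (mod 26) for each prime q ∈ {2, 3}.
15^6 ≡ 25 (mod 26)  [q = 2: ≢ 1 ✓]
15^4 ≡ 3 (mod 26)  [q = 3: ≢ 1 ✓]
All checks pass, so 15 has order 12 and is a primitive root modulo 26.

Yes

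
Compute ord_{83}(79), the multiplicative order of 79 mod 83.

82

By Lagrange's theorem, ord_83(79) divides φ(83) = 83 − 1 = 82 = 2 · 41.
Divisors of 82: 1, 2, 41, 82.
Evaluate successive powers at the divisors of 82:
79^1 ≡ 79 (mod 83)
79^2 ≡ 16 (mod 83)
79^41 ≡ 82 (mod 83)
79^82 ≡ 1 (mod 83) ✓
Hence ord(79) = 82.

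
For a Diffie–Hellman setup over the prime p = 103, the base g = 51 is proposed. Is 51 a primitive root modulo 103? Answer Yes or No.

φ(103) = 103 − 1 = 102 = 2 · 3 · 17.
Test 51^(102/q) mod 103 for each prime factor q of 102:
51^51 ≡ 102 (mod 103)  [q = 2: ≢ 1 ✓]
51^34 ≡ 56 (mod 103)  [q = 3: ≢ 1 ✓]
51^6 ≡ 66 (mod 103)  [q = 17: ≢ 1 ✓]
Every test exponent gives a nontrivial residue, hence 51 generates the full group.

Yes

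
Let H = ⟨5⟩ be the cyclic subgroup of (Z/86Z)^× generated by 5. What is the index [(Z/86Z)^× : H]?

1

Since 5 ∈ (Z/86Z)^×, its order divides φ(86) = φ(2)·φ(43) = 1·42 = 42 = 2 · 3 · 7.
Divisors of 42: 1, 2, 3, 6, 7, 14, 21, 42.
Check 5^d mod 86 for each divisor in increasing order:
5^1 ≡ 5 (mod 86)
5^2 ≡ 25 (mod 86)
5^3 ≡ 39 (mod 86)
5^6 ≡ 59 (mod 86)
5^7 ≡ 37 (mod 86)
5^14 ≡ 79 (mod 86)
5^21 ≡ 85 (mod 86)
5^42 ≡ 1 (mod 86) ✓
So ord_86(5) = 42, hence |⟨5⟩| = 42.
Index = |(Z/86Z)^×| / |⟨5⟩| = 42 / 42 = 1.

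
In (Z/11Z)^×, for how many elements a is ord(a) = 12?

0

φ(11) = 11 − 1 = 10 = 2 · 5.
Since (Z/11Z)^× is cyclic of order 10, the number of elements of order d is φ(d) when d | 10 and 0 otherwise.
Since 12 ∤ 10, the count is 0.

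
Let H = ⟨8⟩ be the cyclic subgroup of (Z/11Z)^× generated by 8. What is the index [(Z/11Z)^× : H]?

1

By Lagrange's theorem, ord_11(8) divides φ(11) = 11 − 1 = 10 = 2 · 5.
Divisors of 10: 1, 2, 5, 10.
Test each divisor d:
8^1 ≡ 8 (mod 11)
8^2 ≡ 9 (mod 11)
8^5 ≡ 10 (mod 11)
8^10 ≡ 1 (mod 11) ✓
So ord_11(8) = 10, hence |⟨8⟩| = 10.
The index is φ(11) / ord(8) = 10 / 10 = 1.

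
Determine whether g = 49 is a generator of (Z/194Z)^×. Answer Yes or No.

No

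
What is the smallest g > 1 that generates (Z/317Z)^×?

φ(317) = 317 − 1 = 316 = 2^2 · 79.
g is a primitive root iff g^(316/q) ≢ 1 (mod 317) for each prime q ∈ {2, 79}.
g = 2: 2^158 ≡ 316; 2^4 ≡ 16 — none is 1, so 2 is a primitive root.
Hence the least primitive root of 317 is 2.

2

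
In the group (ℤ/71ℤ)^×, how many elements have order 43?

φ(71) = 71 − 1 = 70 = 2 · 5 · 7.
In a cyclic group of order 70, there are φ(d) elements of order d for each divisor d of 70, and zero for non-divisors.
Here 70 is not a multiple of 43, so there are no elements of order 43.

0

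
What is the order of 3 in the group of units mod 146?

12

ord(3) | φ(146) = φ(2)·φ(73) = 1·72 = 72 = 2^3 · 3^2.
Divisors of 72: 1, 2, 3, 4, 6, 8, 9, 12, 18, 24, 36, 72.
Evaluate successive powers at the divisors of 72:
3^1 ≡ 3
3^2 ≡ 9
3^3 ≡ 27
3^4 ≡ 81
3^6 ≡ 145
3^8 ≡ 137
3^9 ≡ 119
3^12 ≡ 1
The smallest such exponent is 12, so the order of 3 is 12.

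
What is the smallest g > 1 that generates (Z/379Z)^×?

φ(379) = 379 − 1 = 378 = 2 · 3^3 · 7.
g is a primitive root iff g^(378/q) ≢ 1 (mod 379) for each prime q ∈ {2, 3, 7}.
g = 2: 2^189 ≡ 378; 2^126 ≡ 327; 2^54 ≡ 125 — none is 1, so 2 is a primitive root.
So 2 is the smallest generator of (Z/379Z)^×.

2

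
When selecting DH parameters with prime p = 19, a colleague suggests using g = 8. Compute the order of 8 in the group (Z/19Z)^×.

6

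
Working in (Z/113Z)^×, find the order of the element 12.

112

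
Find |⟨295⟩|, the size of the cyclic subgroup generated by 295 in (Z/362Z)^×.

15

By Lagrange's theorem, ord_362(295) divides φ(362) = φ(2)·φ(181) = 1·180 = 180 = 2^2 · 3^2 · 5.
Divisors of 180: 1, 2, 3, 4, 5, 6, 9, 10, 12, 15, 18, 20, 30, 36, 45, 60, 90, 180.
Test each divisor d:
295^1 ≡ 295 (mod 362)
295^2 ≡ 145 (mod 362)
295^3 ≡ 59 (mod 362)
295^4 ≡ 29 (mod 362)
295^5 ≡ 229 (mod 362)
295^6 ≡ 223 (mod 362)
295^9 ≡ 125 (mod 362)
295^10 ≡ 313 (mod 362)
295^12 ≡ 135 (mod 362)
295^15 ≡ 1 (mod 362) ✓
Hence ord(295) = 15.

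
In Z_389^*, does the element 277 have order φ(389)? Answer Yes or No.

φ(389) = 389 − 1 = 388 = 2^2 · 97.
An element g generates (Z/389Z)^× iff g^(388/q) ≢ 1 (mod 389) for each prime q ∈ {2, 97}.
277^194 ≡ 1 (mod 389)  [q = 2: ≡ 1 ✗]
277^4 ≡ 269 (mod 389)  [q = 97: ≢ 1 ✓]
Since 277^194 ≡ 1, the order of 277 divides 194 < 388, so 277 is not a primitive root.

No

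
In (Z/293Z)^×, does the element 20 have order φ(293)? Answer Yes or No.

Yes

φ(293) = 293 − 1 = 292 = 2^2 · 73.
20 is a primitive root mod 293 iff 20^(φ(293)/q) ≢ 1 for every prime q | φ(293), i.e. q ∈ {2, 73}.
20^146 ≡ 292 (mod 293)  [q = 2: ≢ 1 ✓]
20^4 ≡ 22 (mod 293)  [q = 73: ≢ 1 ✓]
All checks pass, so 20 has order 292 and is a primitive root modulo 293.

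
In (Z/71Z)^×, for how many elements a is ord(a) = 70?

24

φ(71) = 71 − 1 = 70 = 2 · 5 · 7.
In a cyclic group of order 70, there are φ(d) elements of order d for each divisor d of 70, and zero for non-divisors.
70 = 2 · 5 · 7 divides 70, and φ(70) = 24.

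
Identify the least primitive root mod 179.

2

φ(179) = 179 − 1 = 178 = 2 · 89.
g is a primitive root iff g^(178/q) ≢ 1 (mod 179) for each prime q ∈ {2, 89}.
g = 2: 2^89 ≡ 178; 2^2 ≡ 4 — none is 1, so 2 is a primitive root.
The smallest primitive root modulo 179 is 2.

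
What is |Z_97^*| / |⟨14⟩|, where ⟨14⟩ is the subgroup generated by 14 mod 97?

1

Since 14 ∈ (Z/97Z)^×, its order divides φ(97) = 97 − 1 = 96 = 2^5 · 3.
Divisors of 96: 1, 2, 3, 4, 6, 8, 12, 16, 24, 32, 48, 96.
Test each divisor d:
14^1 ≡ 14
14^2 ≡ 2
14^3 ≡ 28
14^4 ≡ 4
14^6 ≡ 8
14^8 ≡ 16
14^12 ≡ 64
14^16 ≡ 62
14^24 ≡ 22
14^32 ≡ 61
14^48 ≡ 96
14^96 ≡ 1
Thus |⟨14⟩| = ord(14) = 96.
The index is φ(97) / ord(14) = 96 / 96 = 1.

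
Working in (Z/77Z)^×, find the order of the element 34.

2

Since 34 ∈ (Z/77Z)^×, its order divides φ(77) = φ(7·11) = (7−1)·(11−1) = 6·10 = 60 = 2^2 · 3 · 5.
Divisors of 60: 1, 2, 3, 4, 5, 6, 10, 12, 15, 20, 30, 60.
Evaluate successive powers at the divisors of 60:
34^1 ≡ 34 (mod 77)
34^2 ≡ 1 (mod 77) ✓
Therefore the multiplicative order of 34 modulo 77 is 2.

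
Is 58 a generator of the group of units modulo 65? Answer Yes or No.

No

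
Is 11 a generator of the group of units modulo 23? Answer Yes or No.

Yes

φ(23) = 23 − 1 = 22 = 2 · 11.
An element g generates (Z/23Z)^× iff g^(22/q) ≢ 1 (mod 23) for each prime q ∈ {2, 11}.
11^11 ≡ 22 (mod 23)  [q = 2: ≢ 1 ✓]
11^2 ≡ 6 (mod 23)  [q = 11: ≢ 1 ✓]
Every test exponent gives a nontrivial residue, hence 11 generates the full group.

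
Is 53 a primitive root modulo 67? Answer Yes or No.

φ(67) = 67 − 1 = 66 = 2 · 3 · 11.
An element g generates (Z/67Z)^× iff g^(66/q) ≢ 1 (mod 67) for each prime q ∈ {2, 3, 11}.
53^33 ≡ 66 (mod 67)  [q = 2: ≢ 1 ✓]
53^22 ≡ 1 (mod 67)  [q = 3: ≡ 1 ✗]
53^6 ≡ 9 (mod 67)  [q = 11: ≢ 1 ✓]
The check at q = 3 fails, so 53 generates a proper subgroup.

No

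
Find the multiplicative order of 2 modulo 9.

The order of 2 must divide φ(9) = φ(3^2) = 3·(3−1) = 6 = 2 · 3.
Divisors of 6: 1, 2, 3, 6.
Evaluate successive powers at the divisors of 6:
2^1 ≡ 2 (mod 9)
2^2 ≡ 4 (mod 9)
2^3 ≡ 8 (mod 9)
2^6 ≡ 1 (mod 9) ✓
The smallest such exponent is 6, so the order of 2 is 6.

6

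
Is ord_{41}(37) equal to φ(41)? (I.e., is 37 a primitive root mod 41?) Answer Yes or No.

φ(41) = 41 − 1 = 40 = 2^3 · 5.
An element g generates (Z/41Z)^× iff g^(40/q) ≢ 1 (mod 41) for each prime q ∈ {2, 5}.
37^20 ≡ 1 (mod 41)  [q = 2: ≡ 1 ✗]
37^8 ≡ 18 (mod 41)  [q = 5: ≢ 1 ✓]
37^20 ≡ 1 shows ord(37) | 20, strictly less than φ(41); not a primitive root.

No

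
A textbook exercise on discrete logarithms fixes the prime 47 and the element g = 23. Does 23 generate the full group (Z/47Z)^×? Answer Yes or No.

Yes

φ(47) = 47 − 1 = 46 = 2 · 23.
It suffices to check that the order of 23 is not a proper divisor of 46: compute 23^(46/q) for q ∈ {2, 23}.
23^23 ≡ 46 (mod 47)  [q = 2: ≢ 1 ✓]
23^2 ≡ 12 (mod 47)  [q = 23: ≢ 1 ✓]
None equal 1, so ord_47(23) = 46: 23 is a primitive root.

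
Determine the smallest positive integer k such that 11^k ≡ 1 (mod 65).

By Lagrange's theorem, ord_65(11) divides φ(65) = φ(5·13) = (5−1)·(13−1) = 4·12 = 48 = 2^4 · 3.
Divisors of 48: 1, 2, 3, 4, 6, 8, 12, 16, 24, 48.
Evaluate successive powers at the divisors of 48:
11^1 ≡ 11 (mod 65)
11^2 ≡ 56 (mod 65)
11^3 ≡ 31 (mod 65)
11^4 ≡ 16 (mod 65)
11^6 ≡ 51 (mod 65)
11^8 ≡ 61 (mod 65)
11^12 ≡ 1 (mod 65) ✓
So ord_65(11) = 12.

12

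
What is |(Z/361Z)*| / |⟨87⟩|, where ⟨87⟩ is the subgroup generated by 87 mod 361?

6

Since 87 ∈ (Z/361Z)^×, its order divides φ(361) = φ(19^2) = 19·(19−1) = 342 = 2 · 3^2 · 19.
Divisors of 342: 1, 2, 3, 6, 9, 18, 19, 38, 57, 114, 171, 342.
Check 87^d mod 361 for each divisor in increasing order:
87^1 ≡ 87 (mod 361)
87^2 ≡ 349 (mod 361)
87^3 ≡ 39 (mod 361)
87^6 ≡ 77 (mod 361)
87^9 ≡ 115 (mod 361)
87^18 ≡ 229 (mod 361)
87^19 ≡ 68 (mod 361)
87^38 ≡ 292 (mod 361)
87^57 ≡ 1 (mod 361) ✓
So ord_361(87) = 57, hence |⟨87⟩| = 57.
Index = |(Z/361Z)^×| / |⟨87⟩| = 342 / 57 = 6.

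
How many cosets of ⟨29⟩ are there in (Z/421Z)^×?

The order of 29 must divide φ(421) = 421 − 1 = 420 = 2^2 · 3 · 5 · 7.
Divisors of 420: 1, 2, 3, 4, 5, 6, 7, 10, 12, 14, 15, 20, 21, 28, 30, 35, 42, 60, 70, 84, 105, 140, 210, 420.
Compute 29^d (mod 421) for the divisors d until we hit 1:
29^1 ≡ 29 (mod 421)
29^2 ≡ 420 (mod 421)
29^3 ≡ 392 (mod 421)
29^4 ≡ 1 (mod 421) ✓
So ord_421(29) = 4, hence |⟨29⟩| = 4.
[(Z/421Z)^× : ⟨29⟩] = 420/4 = 105.

105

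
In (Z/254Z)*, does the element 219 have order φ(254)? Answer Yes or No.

Yes

φ(254) = φ(2)·φ(127) = 1·126 = 126 = 2 · 3^2 · 7.
Test 219^(126/q) mod 254 for each prime factor q of 126:
219^63 ≡ 253 (mod 254)  [q = 2: ≢ 1 ✓]
219^42 ≡ 107 (mod 254)  [q = 3: ≢ 1 ✓]
219^18 ≡ 159 (mod 254)  [q = 7: ≢ 1 ✓]
All checks pass, so 219 has order 126 and is a primitive root modulo 254.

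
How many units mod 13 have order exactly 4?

2

φ(13) = 13 − 1 = 12 = 2^2 · 3.
Since (Z/13Z)^× is cyclic of order 12, the number of elements of order d is φ(d) when d | 12 and 0 otherwise.
4 = 2^2 divides 12, and φ(4) = 2.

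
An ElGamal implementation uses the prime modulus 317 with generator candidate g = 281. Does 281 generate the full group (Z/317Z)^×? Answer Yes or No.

φ(317) = 317 − 1 = 316 = 2^2 · 79.
An element g generates (Z/317Z)^× iff g^(316/q) ≢ 1 (mod 317) for each prime q ∈ {2, 79}.
281^158 ≡ 1 (mod 317)  [q = 2: ≡ 1 ✗]
281^4 ≡ 150 (mod 317)  [q = 79: ≢ 1 ✓]
The check at q = 2 fails, so 281 generates a proper subgroup.

No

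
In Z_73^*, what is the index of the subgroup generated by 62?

The order of 62 must divide φ(73) = 73 − 1 = 72 = 2^3 · 3^2.
Divisors of 72: 1, 2, 3, 4, 6, 8, 9, 12, 18, 24, 36, 72.
Compute 62^d (mod 73) for the divisors d until we hit 1:
62^1 ≡ 62 (mod 73)
62^2 ≡ 48 (mod 73)
62^3 ≡ 56 (mod 73)
62^4 ≡ 41 (mod 73)
62^6 ≡ 70 (mod 73)
62^8 ≡ 2 (mod 73)
62^9 ≡ 51 (mod 73)
62^12 ≡ 9 (mod 73)
62^18 ≡ 46 (mod 73)
62^24 ≡ 8 (mod 73)
62^36 ≡ 72 (mod 73)
62^72 ≡ 1 (mod 73) ✓
Thus |⟨62⟩| = ord(62) = 72.
Index = |(Z/73Z)^×| / |⟨62⟩| = 72 / 72 = 1.

1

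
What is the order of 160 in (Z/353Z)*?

352

The order of 160 must divide φ(353) = 353 − 1 = 352 = 2^5 · 11.
Divisors of 352: 1, 2, 4, 8, 11, 16, 22, 32, 44, 88, 176, 352.
Evaluate successive powers at the divisors of 352:
160^1 ≡ 160 (mod 353)
160^2 ≡ 184 (mod 353)
160^4 ≡ 321 (mod 353)
160^8 ≡ 318 (mod 353)
160^11 ≡ 7 (mod 353)
160^16 ≡ 166 (mod 353)
160^22 ≡ 49 (mod 353)
160^32 ≡ 22 (mod 353)
160^44 ≡ 283 (mod 353)
160^88 ≡ 311 (mod 353)
160^176 ≡ 352 (mod 353)
160^352 ≡ 1 (mod 353) ✓
So ord_353(160) = 352.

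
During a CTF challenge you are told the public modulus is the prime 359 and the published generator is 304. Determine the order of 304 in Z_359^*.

358

By Lagrange's theorem, ord_359(304) divides φ(359) = 359 − 1 = 358 = 2 · 179.
Divisors of 358: 1, 2, 179, 358.
Evaluate successive powers at the divisors of 358:
304^1 ≡ 304 (mod 359)
304^2 ≡ 153 (mod 359)
304^179 ≡ 358 (mod 359)
304^358 ≡ 1 (mod 359) ✓
So ord_359(304) = 358.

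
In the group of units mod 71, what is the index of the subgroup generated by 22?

1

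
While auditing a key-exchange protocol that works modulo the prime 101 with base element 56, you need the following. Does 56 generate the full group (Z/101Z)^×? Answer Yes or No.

φ(101) = 101 − 1 = 100 = 2^2 · 5^2.
56 is a primitive root mod 101 iff 56^(φ(101)/q) ≢ 1 for every prime q | φ(101), i.e. q ∈ {2, 5}.
56^50 ≡ 1 (mod 101)  [q = 2: ≡ 1 ✗]
56^20 ≡ 36 (mod 101)  [q = 5: ≢ 1 ✓]
56^50 ≡ 1 shows ord(56) | 50, strictly less than φ(101); not a primitive root.

No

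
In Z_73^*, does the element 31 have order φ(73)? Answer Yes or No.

Yes

φ(73) = 73 − 1 = 72 = 2^3 · 3^2.
It suffices to check that the order of 31 is not a proper divisor of 72: compute 31^(72/q) for q ∈ {2, 3}.
31^36 ≡ 72 (mod 73)  [q = 2: ≢ 1 ✓]
31^24 ≡ 64 (mod 73)  [q = 3: ≢ 1 ✓]
None equal 1, so ord_73(31) = 72: 31 is a primitive root.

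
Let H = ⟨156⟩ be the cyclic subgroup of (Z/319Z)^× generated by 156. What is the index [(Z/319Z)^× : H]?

2

ord(156) | φ(319) = φ(11·29) = (11−1)·(29−1) = 10·28 = 280 = 2^3 · 5 · 7.
Divisors of 280: 1, 2, 4, 5, 7, 8, 10, 14, 20, 28, 35, 40, 56, 70, 140, 280.
Test each divisor d:
156^1 ≡ 156
156^2 ≡ 92
156^4 ≡ 170
156^5 ≡ 43
156^7 ≡ 128
156^8 ≡ 190
156^10 ≡ 254
156^14 ≡ 115
156^20 ≡ 78
156^28 ≡ 146
156^35 ≡ 186
156^40 ≡ 23
156^56 ≡ 262
156^70 ≡ 144
156^140 ≡ 1
Thus |⟨156⟩| = ord(156) = 140.
Index = |(Z/319Z)^×| / |⟨156⟩| = 280 / 140 = 2.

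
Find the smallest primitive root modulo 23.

φ(23) = 23 − 1 = 22 = 2 · 11.
Test candidates g = 2, 3, … against the prime factors q ∈ {2, 11} of φ(23): g is a generator iff g^(22/q) ≢ 1 for every such q.
g = 2: 2^11 ≡ 1 — hits 1, so not a primitive root.
g = 3: 3^11 ≡ 1 — hits 1, so not a primitive root.
g = 4: 4^11 ≡ 1 — hits 1, so not a primitive root.
g = 5: 5^11 ≡ 22; 5^2 ≡ 2 — none is 1, so 5 is a primitive root.
Hence the least primitive root of 23 is 5.

5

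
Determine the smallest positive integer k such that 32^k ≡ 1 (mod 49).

21

By Lagrange's theorem, ord_49(32) divides φ(49) = φ(7^2) = 7·(7−1) = 42 = 2 · 3 · 7.
Divisors of 42: 1, 2, 3, 6, 7, 14, 21, 42.
Evaluate successive powers at the divisors of 42:
32^1 ≡ 32 (mod 49)
32^2 ≡ 44 (mod 49)
32^3 ≡ 36 (mod 49)
32^6 ≡ 22 (mod 49)
32^7 ≡ 18 (mod 49)
32^14 ≡ 30 (mod 49)
32^21 ≡ 1 (mod 49) ✓
Hence ord(32) = 21.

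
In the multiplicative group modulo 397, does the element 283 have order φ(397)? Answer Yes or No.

Yes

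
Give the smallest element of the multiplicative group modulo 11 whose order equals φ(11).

φ(11) = 11 − 1 = 10 = 2 · 5.
g is a primitive root iff g^(10/q) ≢ 1 (mod 11) for each prime q ∈ {2, 5}.
g = 2: 2^5 ≡ 10; 2^2 ≡ 4 — none is 1, so 2 is a primitive root.
Hence the least primitive root of 11 is 2.

2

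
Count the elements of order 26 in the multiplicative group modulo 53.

12

φ(53) = 53 − 1 = 52 = 2^2 · 13.
Since (Z/53Z)^× is cyclic of order 52, the number of elements of order d is φ(d) when d | 52 and 0 otherwise.
26 = 2 · 13 divides 52, and φ(26) = 12.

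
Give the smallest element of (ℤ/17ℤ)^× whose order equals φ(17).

3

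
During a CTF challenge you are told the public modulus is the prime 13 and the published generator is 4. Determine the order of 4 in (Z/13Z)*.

The order of 4 must divide φ(13) = 13 − 1 = 12 = 2^2 · 3.
Divisors of 12: 1, 2, 3, 4, 6, 12.
Compute 4^d (mod 13) for the divisors d until we hit 1:
4^1 ≡ 4 (mod 13)
4^2 ≡ 3 (mod 13)
4^3 ≡ 12 (mod 13)
4^4 ≡ 9 (mod 13)
4^6 ≡ 1 (mod 13) ✓
Hence ord(4) = 6.

6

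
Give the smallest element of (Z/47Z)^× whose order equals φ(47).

φ(47) = 47 − 1 = 46 = 2 · 23.
g is a primitive root iff g^(46/q) ≢ 1 (mod 47) for each prime q ∈ {2, 23}.
g = 2: 2^23 ≡ 1 — hits 1, so not a primitive root.
g = 3: 3^23 ≡ 1 — hits 1, so not a primitive root.
g = 4: 4^23 ≡ 1 — hits 1, so not a primitive root.
g = 5: 5^23 ≡ 46; 5^2 ≡ 25 — none is 1, so 5 is a primitive root.
So 5 is the smallest generator of (Z/47Z)^×.

5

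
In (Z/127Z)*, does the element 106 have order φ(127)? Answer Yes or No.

φ(127) = 127 − 1 = 126 = 2 · 3^2 · 7.
It suffices to check that the order of 106 is not a proper divisor of 126: compute 106^(126/q) for q ∈ {2, 3, 7}.
106^63 ≡ 126 (mod 127)  [q = 2: ≢ 1 ✓]
106^42 ≡ 19 (mod 127)  [q = 3: ≢ 1 ✓]
106^18 ≡ 2 (mod 127)  [q = 7: ≢ 1 ✓]
None equal 1, so ord_127(106) = 126: 106 is a primitive root.

Yes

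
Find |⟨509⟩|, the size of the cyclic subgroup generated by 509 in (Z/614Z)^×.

ord(509) | φ(614) = φ(2)·φ(307) = 1·306 = 306 = 2 · 3^2 · 17.
Divisors of 306: 1, 2, 3, 6, 9, 17, 18, 34, 51, 102, 153, 306.
Check 509^d mod 614 for each divisor in increasing order:
509^1 ≡ 509 (mod 614)
509^2 ≡ 587 (mod 614)
509^3 ≡ 379 (mod 614)
509^6 ≡ 579 (mod 614)
509^9 ≡ 243 (mod 614)
509^17 ≡ 613 (mod 614)
509^18 ≡ 105 (mod 614)
509^34 ≡ 1 (mod 614) ✓
The smallest such exponent is 34, so the order of 509 is 34.

34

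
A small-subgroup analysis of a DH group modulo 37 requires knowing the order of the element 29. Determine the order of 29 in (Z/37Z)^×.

12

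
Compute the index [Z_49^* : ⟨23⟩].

The order of 23 must divide φ(49) = φ(7^2) = 7·(7−1) = 42 = 2 · 3 · 7.
Divisors of 42: 1, 2, 3, 6, 7, 14, 21, 42.
Compute 23^d (mod 49) for the divisors d until we hit 1:
23^1 ≡ 23 (mod 49)
23^2 ≡ 39 (mod 49)
23^3 ≡ 15 (mod 49)
23^6 ≡ 29 (mod 49)
23^7 ≡ 30 (mod 49)
23^14 ≡ 18 (mod 49)
23^21 ≡ 1 (mod 49) ✓
Thus |⟨23⟩| = ord(23) = 21.
Index = |(Z/49Z)^×| / |⟨23⟩| = 42 / 21 = 2.

2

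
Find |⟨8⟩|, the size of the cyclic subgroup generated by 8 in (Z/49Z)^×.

By Lagrange's theorem, ord_49(8) divides φ(49) = φ(7^2) = 7·(7−1) = 42 = 2 · 3 · 7.
Divisors of 42: 1, 2, 3, 6, 7, 14, 21, 42.
Test each divisor d:
8^1 ≡ 8 (mod 49)
8^2 ≡ 15 (mod 49)
8^3 ≡ 22 (mod 49)
8^6 ≡ 43 (mod 49)
8^7 ≡ 1 (mod 49) ✓
So ord_49(8) = 7.

7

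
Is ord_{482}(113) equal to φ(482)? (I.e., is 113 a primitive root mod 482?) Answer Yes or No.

No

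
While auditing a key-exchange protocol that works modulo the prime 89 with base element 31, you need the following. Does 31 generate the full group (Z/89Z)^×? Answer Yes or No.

φ(89) = 89 − 1 = 88 = 2^3 · 11.
An element g generates (Z/89Z)^× iff g^(88/q) ≢ 1 (mod 89) for each prime q ∈ {2, 11}.
31^44 ≡ 88 (mod 89)  [q = 2: ≢ 1 ✓]
31^8 ≡ 45 (mod 89)  [q = 11: ≢ 1 ✓]
All checks pass, so 31 has order 88 and is a primitive root modulo 89.

Yes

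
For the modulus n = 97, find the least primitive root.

5

φ(97) = 97 − 1 = 96 = 2^5 · 3.
g is a primitive root iff g^(96/q) ≢ 1 (mod 97) for each prime q ∈ {2, 3}.
g = 2: 2^48 ≡ 1 — hits 1, so not a primitive root.
g = 3: 3^48 ≡ 1 — hits 1, so not a primitive root.
g = 4: 4^48 ≡ 1 — hits 1, so not a primitive root.
g = 5: 5^48 ≡ 96; 5^32 ≡ 35 — none is 1, so 5 is a primitive root.
Hence the least primitive root of 97 is 5.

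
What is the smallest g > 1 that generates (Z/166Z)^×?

5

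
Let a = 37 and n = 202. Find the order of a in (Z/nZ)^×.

25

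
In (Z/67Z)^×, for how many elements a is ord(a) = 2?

φ(67) = 67 − 1 = 66 = 2 · 3 · 11.
Since (Z/67Z)^× is cyclic of order 66, the number of elements of order d is φ(d) when d | 66 and 0 otherwise.
2 | 66, and φ(2) = 2 − 1 = 1.

1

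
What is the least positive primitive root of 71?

7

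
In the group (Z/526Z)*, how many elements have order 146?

φ(526) = φ(2)·φ(263) = 1·262 = 262 = 2 · 131.
In a cyclic group of order 262, there are φ(d) elements of order d for each divisor d of 262, and zero for non-divisors.
Since 146 ∤ 262, the count is 0.

0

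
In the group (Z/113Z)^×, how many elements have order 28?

12

φ(113) = 113 − 1 = 112 = 2^4 · 7.
Since (Z/113Z)^× is cyclic of order 112, the number of elements of order d is φ(d) when d | 112 and 0 otherwise.
28 = 2^2 · 7 divides 112, and φ(28) = 12.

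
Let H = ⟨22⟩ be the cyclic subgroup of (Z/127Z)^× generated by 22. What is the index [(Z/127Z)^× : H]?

14

Since 22 ∈ (Z/127Z)^×, its order divides φ(127) = 127 − 1 = 126 = 2 · 3^2 · 7.
Divisors of 126: 1, 2, 3, 6, 7, 9, 14, 18, 21, 42, 63, 126.
Test each divisor d:
22^1 ≡ 22
22^2 ≡ 103
22^3 ≡ 107
22^6 ≡ 19
22^7 ≡ 37
22^9 ≡ 1
Thus |⟨22⟩| = ord(22) = 9.
The index is φ(127) / ord(22) = 126 / 9 = 14.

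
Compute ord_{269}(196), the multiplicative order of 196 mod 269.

By Lagrange's theorem, ord_269(196) divides φ(269) = 269 − 1 = 268 = 2^2 · 67.
Divisors of 268: 1, 2, 4, 67, 134, 268.
Compute 196^d (mod 269) for the divisors d until we hit 1:
196^1 ≡ 196 (mod 269)
196^2 ≡ 218 (mod 269)
196^4 ≡ 180 (mod 269)
196^67 ≡ 1 (mod 269) ✓
Therefore the multiplicative order of 196 modulo 269 is 67.

67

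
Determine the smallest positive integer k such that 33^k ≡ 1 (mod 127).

42

Since 33 ∈ (Z/127Z)^×, its order divides φ(127) = 127 − 1 = 126 = 2 · 3^2 · 7.
Divisors of 126: 1, 2, 3, 6, 7, 9, 14, 18, 21, 42, 63, 126.
Evaluate successive powers at the divisors of 126:
33^1 ≡ 33
33^2 ≡ 73
33^3 ≡ 123
33^6 ≡ 16
33^7 ≡ 20
33^9 ≡ 63
33^14 ≡ 19
33^18 ≡ 32
33^21 ≡ 126
33^42 ≡ 1
So ord_127(33) = 42.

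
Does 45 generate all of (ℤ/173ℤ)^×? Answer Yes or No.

φ(173) = 173 − 1 = 172 = 2^2 · 43.
Test 45^(172/q) mod 173 for each prime factor q of 172:
45^86 ≡ 172 (mod 173)  [q = 2: ≢ 1 ✓]
45^4 ≡ 6 (mod 173)  [q = 43: ≢ 1 ✓]
All checks pass, so 45 has order 172 and is a primitive root modulo 173.

Yes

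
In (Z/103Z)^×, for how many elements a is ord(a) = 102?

φ(103) = 103 − 1 = 102 = 2 · 3 · 17.
Since (Z/103Z)^× is cyclic of order 102, the number of elements of order d is φ(d) when d | 102 and 0 otherwise.
102 = 2 · 3 · 17 divides 102, and φ(102) = 32.

32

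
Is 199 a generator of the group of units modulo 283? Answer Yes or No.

No

φ(283) = 283 − 1 = 282 = 2 · 3 · 47.
199 is a primitive root mod 283 iff 199^(φ(283)/q) ≢ 1 for every prime q | φ(283), i.e. q ∈ {2, 3, 47}.
199^141 ≡ 1 (mod 283)  [q = 2: ≡ 1 ✗]
199^94 ≡ 1 (mod 283)  [q = 3: ≡ 1 ✗]
199^6 ≡ 216 (mod 283)  [q = 47: ≢ 1 ✓]
The check at q = 2 fails, so 199 generates a proper subgroup.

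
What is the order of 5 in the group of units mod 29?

ord(5) | φ(29) = 29 − 1 = 28 = 2^2 · 7.
Divisors of 28: 1, 2, 4, 7, 14, 28.
Check 5^d mod 29 for each divisor in increasing order:
5^1 ≡ 5
5^2 ≡ 25
5^4 ≡ 16
5^7 ≡ 28
5^14 ≡ 1
Therefore the multiplicative order of 5 modulo 29 is 14.

14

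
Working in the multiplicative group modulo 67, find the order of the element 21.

By Lagrange's theorem, ord_67(21) divides φ(67) = 67 − 1 = 66 = 2 · 3 · 11.
Divisors of 66: 1, 2, 3, 6, 11, 22, 33, 66.
Check 21^d mod 67 for each divisor in increasing order:
21^1 ≡ 21 (mod 67)
21^2 ≡ 39 (mod 67)
21^3 ≡ 15 (mod 67)
21^6 ≡ 24 (mod 67)
21^11 ≡ 37 (mod 67)
21^22 ≡ 29 (mod 67)
21^33 ≡ 1 (mod 67) ✓
Therefore the multiplicative order of 21 modulo 67 is 33.

33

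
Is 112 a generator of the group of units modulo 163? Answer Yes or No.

Yes

φ(163) = 163 − 1 = 162 = 2 · 3^4.
It suffices to check that the order of 112 is not a proper divisor of 162: compute 112^(162/q) for q ∈ {2, 3}.
112^81 ≡ 162 (mod 163)  [q = 2: ≢ 1 ✓]
112^54 ≡ 58 (mod 163)  [q = 3: ≢ 1 ✓]
All checks pass, so 112 has order 162 and is a primitive root modulo 163.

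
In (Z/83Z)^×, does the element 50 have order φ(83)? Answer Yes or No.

φ(83) = 83 − 1 = 82 = 2 · 41.
50 is a primitive root mod 83 iff 50^(φ(83)/q) ≢ 1 for every prime q | φ(83), i.e. q ∈ {2, 41}.
50^41 ≡ 82 (mod 83)  [q = 2: ≢ 1 ✓]
50^2 ≡ 10 (mod 83)  [q = 41: ≢ 1 ✓]
All checks pass, so 50 has order 82 and is a primitive root modulo 83.

Yes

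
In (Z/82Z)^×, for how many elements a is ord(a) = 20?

8

φ(82) = φ(2)·φ(41) = 1·40 = 40 = 2^3 · 5.
(Z/82Z)^× is cyclic (|G| = 40); a cyclic group of order m has exactly φ(d) elements of each order d | m, and none otherwise.
20 = 2^2 · 5 divides 40, and φ(20) = 8.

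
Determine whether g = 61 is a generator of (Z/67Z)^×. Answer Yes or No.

Yes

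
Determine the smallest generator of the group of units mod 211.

φ(211) = 211 − 1 = 210 = 2 · 3 · 5 · 7.
Test candidates g = 2, 3, … against the prime factors q ∈ {2, 3, 5, 7} of φ(211): g is a generator iff g^(210/q) ≢ 1 for every such q.
g = 2: 2^105 ≡ 210; 2^70 ≡ 196; 2^42 ≡ 107; 2^30 ≡ 171 — none is 1, so 2 is a primitive root.
The smallest primitive root modulo 211 is 2.

2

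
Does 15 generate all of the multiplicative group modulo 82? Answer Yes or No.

φ(82) = φ(2)·φ(41) = 1·40 = 40 = 2^3 · 5.
It suffices to check that the order of 15 is not a proper divisor of 40: compute 15^(40/q) for q ∈ {2, 5}.
15^20 ≡ 81 (mod 82)  [q = 2: ≢ 1 ✓]
15^8 ≡ 59 (mod 82)  [q = 5: ≢ 1 ✓]
Every test exponent gives a nontrivial residue, hence 15 generates the full group.

Yes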